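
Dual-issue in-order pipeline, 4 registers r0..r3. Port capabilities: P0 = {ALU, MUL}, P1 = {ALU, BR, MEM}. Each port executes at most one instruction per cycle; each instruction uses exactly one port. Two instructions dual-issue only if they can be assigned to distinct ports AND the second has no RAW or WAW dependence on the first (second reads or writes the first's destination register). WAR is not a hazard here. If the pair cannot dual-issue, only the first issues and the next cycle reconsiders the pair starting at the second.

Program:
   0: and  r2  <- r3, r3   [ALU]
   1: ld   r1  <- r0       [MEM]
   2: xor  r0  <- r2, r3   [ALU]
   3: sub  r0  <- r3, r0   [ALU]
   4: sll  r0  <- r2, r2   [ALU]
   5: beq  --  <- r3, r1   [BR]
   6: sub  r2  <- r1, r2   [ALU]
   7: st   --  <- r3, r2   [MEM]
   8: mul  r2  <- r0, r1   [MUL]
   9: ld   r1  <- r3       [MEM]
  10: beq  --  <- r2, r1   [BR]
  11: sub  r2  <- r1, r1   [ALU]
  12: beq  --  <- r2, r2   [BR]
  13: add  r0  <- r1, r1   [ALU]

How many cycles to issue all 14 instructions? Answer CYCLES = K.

CYCLES = 9

  cy0 -> i0+i1 (and.ALU/ld.MEM) 2-wide
  cy1 -> i2 (xor.ALU) RAW+WAW r0
  cy2 -> i3 (sub.ALU) WAW r0
  cy3 -> i4+i5 (sll.ALU/beq.BR) 2-wide
  cy4 -> i6 (sub.ALU) RAW r2
  cy5 -> i7+i8 (st.MEM/mul.MUL) 2-wide
  cy6 -> i9 (ld.MEM) no-port MEM/BR
  cy7 -> i10+i11 (beq.BR/sub.ALU) 2-wide
  cy8 -> i12+i13 (beq.BR/add.ALU) 2-wide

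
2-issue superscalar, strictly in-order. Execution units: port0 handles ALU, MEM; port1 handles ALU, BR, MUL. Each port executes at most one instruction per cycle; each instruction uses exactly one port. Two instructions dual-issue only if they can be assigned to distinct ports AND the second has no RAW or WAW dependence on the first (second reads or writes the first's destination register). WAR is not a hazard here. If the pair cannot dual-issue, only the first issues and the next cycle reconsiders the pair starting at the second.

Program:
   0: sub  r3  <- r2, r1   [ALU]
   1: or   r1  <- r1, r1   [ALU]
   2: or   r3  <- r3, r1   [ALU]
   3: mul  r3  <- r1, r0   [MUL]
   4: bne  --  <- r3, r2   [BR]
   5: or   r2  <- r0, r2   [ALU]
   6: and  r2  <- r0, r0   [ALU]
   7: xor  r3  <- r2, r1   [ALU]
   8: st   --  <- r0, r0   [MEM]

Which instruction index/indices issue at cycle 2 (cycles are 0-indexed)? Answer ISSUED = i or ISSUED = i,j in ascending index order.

ISSUED = 3

  cy0 -> i0/i1 (sub.ALU+or.ALU) pair
  cy1 -> i2 (or.ALU) WAW r3
  cy2 -> i3 (mul.MUL) no-port MUL/BR
  cy3 -> i4/i5 (bne.BR+or.ALU) pair
  cy4 -> i6 (and.ALU) RAW r2
  cy5 -> i7/i8 (xor.ALU+st.MEM) pair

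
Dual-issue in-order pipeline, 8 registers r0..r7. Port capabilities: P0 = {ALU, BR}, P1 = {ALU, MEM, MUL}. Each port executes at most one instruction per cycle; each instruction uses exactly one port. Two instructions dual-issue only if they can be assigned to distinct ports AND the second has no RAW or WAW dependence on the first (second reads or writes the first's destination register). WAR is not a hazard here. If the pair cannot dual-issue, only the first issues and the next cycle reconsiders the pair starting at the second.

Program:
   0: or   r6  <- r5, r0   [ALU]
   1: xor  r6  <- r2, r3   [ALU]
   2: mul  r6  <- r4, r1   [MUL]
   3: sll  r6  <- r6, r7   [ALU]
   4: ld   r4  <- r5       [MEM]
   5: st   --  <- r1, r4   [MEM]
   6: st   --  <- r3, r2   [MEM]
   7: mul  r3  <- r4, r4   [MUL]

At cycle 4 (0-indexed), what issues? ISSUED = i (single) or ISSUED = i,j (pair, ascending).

  cy0 -> i0 (or) WAW r6
  cy1 -> i1 (xor) WAW r6
  cy2 -> i2 (mul) RAW+WAW r6
  cy3 -> i3&i4 (sll+ld) pair
  cy4 -> i5 (st) no-port MEM/MEM
  cy5 -> i6 (st) no-port MEM/MUL
  cy6 -> i7 (mul) tail

ISSUED = 5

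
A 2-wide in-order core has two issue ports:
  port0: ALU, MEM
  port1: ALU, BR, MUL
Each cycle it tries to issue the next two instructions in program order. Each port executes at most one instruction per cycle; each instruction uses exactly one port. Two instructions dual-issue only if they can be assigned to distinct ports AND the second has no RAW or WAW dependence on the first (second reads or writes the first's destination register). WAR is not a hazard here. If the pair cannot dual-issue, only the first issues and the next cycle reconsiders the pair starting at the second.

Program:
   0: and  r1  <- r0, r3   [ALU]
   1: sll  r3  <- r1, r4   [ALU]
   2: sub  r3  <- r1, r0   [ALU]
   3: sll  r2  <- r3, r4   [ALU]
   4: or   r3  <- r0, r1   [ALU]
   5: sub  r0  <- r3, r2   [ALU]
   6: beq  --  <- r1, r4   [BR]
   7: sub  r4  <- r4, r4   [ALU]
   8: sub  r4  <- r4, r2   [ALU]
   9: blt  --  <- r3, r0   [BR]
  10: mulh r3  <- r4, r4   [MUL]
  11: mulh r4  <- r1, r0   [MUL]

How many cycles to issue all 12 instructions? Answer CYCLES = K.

[0] i0  and  -- RAW r1
[1] i1  sll  -- WAW r3
[2] i2  sub  -- RAW r3
[3] i3/i4  sll+or  -- dual
[4] i5/i6  sub+beq  -- dual
[5] i7  sub  -- RAW+WAW r4
[6] i8/i9  sub+blt  -- dual
[7] i10  mulh  -- no-port MUL/MUL
[8] i11  mulh  -- tail

CYCLES = 9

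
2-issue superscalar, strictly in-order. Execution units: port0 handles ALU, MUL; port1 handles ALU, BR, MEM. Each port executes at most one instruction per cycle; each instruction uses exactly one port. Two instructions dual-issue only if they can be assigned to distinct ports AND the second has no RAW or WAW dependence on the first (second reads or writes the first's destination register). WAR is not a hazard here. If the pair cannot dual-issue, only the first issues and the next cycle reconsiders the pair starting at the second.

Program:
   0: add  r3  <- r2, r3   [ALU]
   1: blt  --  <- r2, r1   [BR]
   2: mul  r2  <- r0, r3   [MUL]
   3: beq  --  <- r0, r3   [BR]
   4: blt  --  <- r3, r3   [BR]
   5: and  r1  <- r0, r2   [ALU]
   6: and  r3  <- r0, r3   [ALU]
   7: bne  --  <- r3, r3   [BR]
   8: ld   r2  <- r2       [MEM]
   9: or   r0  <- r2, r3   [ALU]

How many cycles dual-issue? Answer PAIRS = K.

t=0 i0+i1:add.ALU blt.BR ; dual
t=1 i2+i3:mul.MUL beq.BR ; dual
t=2 i4+i5:blt.BR and.ALU ; dual
t=3 i6:and.ALU ; RAW r3
t=4 i7:bne.BR ; no-port BR/MEM
t=5 i8:ld.MEM ; RAW r2
t=6 i9:or.ALU ; tail

PAIRS = 3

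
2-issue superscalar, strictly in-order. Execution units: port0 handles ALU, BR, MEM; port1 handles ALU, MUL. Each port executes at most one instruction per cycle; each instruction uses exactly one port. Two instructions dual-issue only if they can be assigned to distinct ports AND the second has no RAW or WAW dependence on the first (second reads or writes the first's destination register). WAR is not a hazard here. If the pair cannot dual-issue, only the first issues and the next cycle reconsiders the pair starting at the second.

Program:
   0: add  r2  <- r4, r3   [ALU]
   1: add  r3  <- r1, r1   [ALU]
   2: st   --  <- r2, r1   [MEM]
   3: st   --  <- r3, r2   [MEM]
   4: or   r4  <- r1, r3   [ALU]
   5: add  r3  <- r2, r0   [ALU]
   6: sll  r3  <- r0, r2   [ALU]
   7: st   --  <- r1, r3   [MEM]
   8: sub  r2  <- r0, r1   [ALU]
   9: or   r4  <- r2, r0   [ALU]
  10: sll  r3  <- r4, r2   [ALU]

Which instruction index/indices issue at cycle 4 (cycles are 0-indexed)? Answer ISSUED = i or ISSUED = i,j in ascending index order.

ISSUED = 6

c0: i0/i1 add/add  dual
c1: i2 st  no-port MEM/MEM
c2: i3/i4 st/or  dual
c3: i5 add  WAW r3
c4: i6 sll  RAW r3
c5: i7/i8 st/sub  dual
c6: i9 or  RAW r4
c7: i10 sll  tail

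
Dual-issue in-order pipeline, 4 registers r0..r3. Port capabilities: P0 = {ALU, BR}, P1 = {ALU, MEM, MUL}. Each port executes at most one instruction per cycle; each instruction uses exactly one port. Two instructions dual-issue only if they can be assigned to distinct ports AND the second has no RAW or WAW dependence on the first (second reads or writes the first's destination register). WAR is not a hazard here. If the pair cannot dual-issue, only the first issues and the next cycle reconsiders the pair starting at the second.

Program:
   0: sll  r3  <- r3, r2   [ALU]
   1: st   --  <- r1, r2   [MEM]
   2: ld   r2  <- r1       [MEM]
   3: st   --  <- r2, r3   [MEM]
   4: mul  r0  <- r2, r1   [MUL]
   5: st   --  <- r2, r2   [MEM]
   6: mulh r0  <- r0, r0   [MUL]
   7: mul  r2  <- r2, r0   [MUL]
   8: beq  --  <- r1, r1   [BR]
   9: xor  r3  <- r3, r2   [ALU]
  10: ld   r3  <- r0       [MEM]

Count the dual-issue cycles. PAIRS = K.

PAIRS = 2

t=0 i0/i1:sll+st ; dual
t=1 i2:ld ; no-port MEM/MEM
t=2 i3:st ; no-port MEM/MUL
t=3 i4:mul ; no-port MUL/MEM
t=4 i5:st ; no-port MEM/MUL
t=5 i6:mulh ; no-port MUL/MUL
t=6 i7/i8:mul+beq ; dual
t=7 i9:xor ; WAW r3
t=8 i10:ld ; tail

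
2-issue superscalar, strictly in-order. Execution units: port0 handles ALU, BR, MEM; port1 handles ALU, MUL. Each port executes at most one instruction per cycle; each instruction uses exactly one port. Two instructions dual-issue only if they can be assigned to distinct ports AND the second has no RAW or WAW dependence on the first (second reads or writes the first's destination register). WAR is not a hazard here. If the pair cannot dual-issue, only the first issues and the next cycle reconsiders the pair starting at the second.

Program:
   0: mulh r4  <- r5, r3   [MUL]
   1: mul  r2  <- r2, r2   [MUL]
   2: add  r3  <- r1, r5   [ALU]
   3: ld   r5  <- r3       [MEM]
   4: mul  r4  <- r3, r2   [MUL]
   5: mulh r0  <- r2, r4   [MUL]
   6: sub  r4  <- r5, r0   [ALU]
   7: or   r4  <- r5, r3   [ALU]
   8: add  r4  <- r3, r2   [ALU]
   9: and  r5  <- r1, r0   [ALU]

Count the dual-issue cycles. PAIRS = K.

PAIRS = 3

#0 head=0: mulh i0 no-port MUL/MUL
#1 head=1: mul add i1,i2 pair
#2 head=3: ld mul i3,i4 pair
#3 head=5: mulh i5 RAW r0
#4 head=6: sub i6 WAW r4
#5 head=7: or i7 WAW r4
#6 head=8: add and i8,i9 pair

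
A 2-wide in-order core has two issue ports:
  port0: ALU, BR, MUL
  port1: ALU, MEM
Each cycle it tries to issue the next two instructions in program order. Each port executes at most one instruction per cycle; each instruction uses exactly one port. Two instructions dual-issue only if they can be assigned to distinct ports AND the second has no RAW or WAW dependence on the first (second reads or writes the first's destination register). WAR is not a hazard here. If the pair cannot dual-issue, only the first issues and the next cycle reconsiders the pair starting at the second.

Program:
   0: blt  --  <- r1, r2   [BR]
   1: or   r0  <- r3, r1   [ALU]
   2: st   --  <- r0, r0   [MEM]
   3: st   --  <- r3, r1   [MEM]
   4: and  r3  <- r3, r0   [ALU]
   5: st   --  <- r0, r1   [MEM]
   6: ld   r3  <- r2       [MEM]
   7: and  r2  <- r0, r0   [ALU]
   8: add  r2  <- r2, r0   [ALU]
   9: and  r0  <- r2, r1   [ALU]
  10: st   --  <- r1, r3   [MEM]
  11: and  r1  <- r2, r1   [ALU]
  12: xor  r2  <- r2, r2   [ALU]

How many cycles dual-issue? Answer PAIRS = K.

  cy0 -> i0,i1 (blt or) pair
  cy1 -> i2 (st) no-port MEM/MEM
  cy2 -> i3,i4 (st and) pair
  cy3 -> i5 (st) no-port MEM/MEM
  cy4 -> i6,i7 (ld and) pair
  cy5 -> i8 (add) RAW r2
  cy6 -> i9,i10 (and st) pair
  cy7 -> i11,i12 (and xor) pair

PAIRS = 5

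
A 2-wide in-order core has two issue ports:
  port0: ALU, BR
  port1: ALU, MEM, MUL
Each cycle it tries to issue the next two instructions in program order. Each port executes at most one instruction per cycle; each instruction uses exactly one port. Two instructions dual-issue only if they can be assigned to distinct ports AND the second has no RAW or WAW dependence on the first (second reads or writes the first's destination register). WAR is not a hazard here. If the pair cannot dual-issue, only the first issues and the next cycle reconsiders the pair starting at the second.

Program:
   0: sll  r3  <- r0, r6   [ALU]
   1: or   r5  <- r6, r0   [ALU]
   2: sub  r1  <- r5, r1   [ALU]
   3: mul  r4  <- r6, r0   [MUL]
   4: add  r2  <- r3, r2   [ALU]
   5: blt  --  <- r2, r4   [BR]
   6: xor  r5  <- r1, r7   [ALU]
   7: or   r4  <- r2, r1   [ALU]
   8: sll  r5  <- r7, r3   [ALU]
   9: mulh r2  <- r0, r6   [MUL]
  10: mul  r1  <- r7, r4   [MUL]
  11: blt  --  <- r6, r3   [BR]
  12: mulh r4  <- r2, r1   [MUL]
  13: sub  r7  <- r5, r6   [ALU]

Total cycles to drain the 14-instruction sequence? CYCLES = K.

c0: i0+i1 sll/or  dual
c1: i2+i3 sub/mul  dual
c2: i4 add  RAW r2
c3: i5+i6 blt/xor  dual
c4: i7+i8 or/sll  dual
c5: i9 mulh  no-port MUL/MUL
c6: i10+i11 mul/blt  dual
c7: i12+i13 mulh/sub  dual

CYCLES = 8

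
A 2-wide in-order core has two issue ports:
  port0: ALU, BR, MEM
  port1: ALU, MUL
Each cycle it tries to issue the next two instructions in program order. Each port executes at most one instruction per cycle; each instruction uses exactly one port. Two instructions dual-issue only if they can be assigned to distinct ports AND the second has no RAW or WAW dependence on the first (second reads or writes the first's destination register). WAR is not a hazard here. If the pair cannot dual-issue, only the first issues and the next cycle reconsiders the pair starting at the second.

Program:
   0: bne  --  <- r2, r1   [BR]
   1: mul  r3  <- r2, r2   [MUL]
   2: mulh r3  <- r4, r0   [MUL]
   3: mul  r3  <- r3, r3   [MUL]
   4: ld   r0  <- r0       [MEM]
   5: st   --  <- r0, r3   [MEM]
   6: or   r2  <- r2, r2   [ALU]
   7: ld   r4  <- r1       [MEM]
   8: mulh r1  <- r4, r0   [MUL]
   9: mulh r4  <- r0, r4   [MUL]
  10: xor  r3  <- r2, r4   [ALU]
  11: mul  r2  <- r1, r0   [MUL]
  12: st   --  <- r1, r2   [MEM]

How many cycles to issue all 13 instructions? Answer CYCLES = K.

CYCLES = 9

  cy0 -> i0,i1 (bne/mul) pair
  cy1 -> i2 (mulh) no-port MUL/MUL
  cy2 -> i3,i4 (mul/ld) pair
  cy3 -> i5,i6 (st/or) pair
  cy4 -> i7 (ld) RAW r4
  cy5 -> i8 (mulh) no-port MUL/MUL
  cy6 -> i9 (mulh) RAW r4
  cy7 -> i10,i11 (xor/mul) pair
  cy8 -> i12 (st) tail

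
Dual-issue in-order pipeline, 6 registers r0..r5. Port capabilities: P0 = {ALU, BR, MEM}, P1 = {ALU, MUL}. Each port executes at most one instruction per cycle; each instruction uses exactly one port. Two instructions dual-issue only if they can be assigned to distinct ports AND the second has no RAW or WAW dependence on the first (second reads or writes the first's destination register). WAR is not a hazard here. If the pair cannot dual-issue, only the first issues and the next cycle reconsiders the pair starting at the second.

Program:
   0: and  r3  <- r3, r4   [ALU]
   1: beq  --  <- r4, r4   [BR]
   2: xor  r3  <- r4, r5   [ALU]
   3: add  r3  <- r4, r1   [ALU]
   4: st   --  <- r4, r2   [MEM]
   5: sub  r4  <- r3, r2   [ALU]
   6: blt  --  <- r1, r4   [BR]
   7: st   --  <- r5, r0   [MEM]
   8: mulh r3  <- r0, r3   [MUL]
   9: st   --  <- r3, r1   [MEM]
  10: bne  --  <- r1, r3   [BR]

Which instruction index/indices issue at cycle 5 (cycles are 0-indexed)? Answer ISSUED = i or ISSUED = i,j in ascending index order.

c0: i0&i1 and.ALU/beq.BR  2-wide
c1: i2 xor.ALU  WAW r3
c2: i3&i4 add.ALU/st.MEM  2-wide
c3: i5 sub.ALU  RAW r4
c4: i6 blt.BR  no-port BR/MEM
c5: i7&i8 st.MEM/mulh.MUL  2-wide
c6: i9 st.MEM  no-port MEM/BR
c7: i10 bne.BR  tail

ISSUED = 7,8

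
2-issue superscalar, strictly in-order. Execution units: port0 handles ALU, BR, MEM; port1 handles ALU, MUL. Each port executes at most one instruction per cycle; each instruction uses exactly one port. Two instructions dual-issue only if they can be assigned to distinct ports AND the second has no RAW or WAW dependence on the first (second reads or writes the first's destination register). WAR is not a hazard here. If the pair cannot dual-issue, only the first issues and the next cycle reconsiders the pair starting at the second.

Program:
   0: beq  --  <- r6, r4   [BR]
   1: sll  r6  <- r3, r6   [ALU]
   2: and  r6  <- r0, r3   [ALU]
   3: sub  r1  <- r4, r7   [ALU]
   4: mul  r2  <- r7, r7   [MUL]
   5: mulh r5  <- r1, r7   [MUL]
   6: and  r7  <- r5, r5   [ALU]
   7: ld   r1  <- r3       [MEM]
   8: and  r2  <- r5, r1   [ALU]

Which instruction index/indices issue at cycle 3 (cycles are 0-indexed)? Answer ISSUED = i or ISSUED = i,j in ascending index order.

ISSUED = 5

t=0 i0,i1:beq+sll ; pair
t=1 i2,i3:and+sub ; pair
t=2 i4:mul ; no-port MUL/MUL
t=3 i5:mulh ; RAW r5
t=4 i6,i7:and+ld ; pair
t=5 i8:and ; tail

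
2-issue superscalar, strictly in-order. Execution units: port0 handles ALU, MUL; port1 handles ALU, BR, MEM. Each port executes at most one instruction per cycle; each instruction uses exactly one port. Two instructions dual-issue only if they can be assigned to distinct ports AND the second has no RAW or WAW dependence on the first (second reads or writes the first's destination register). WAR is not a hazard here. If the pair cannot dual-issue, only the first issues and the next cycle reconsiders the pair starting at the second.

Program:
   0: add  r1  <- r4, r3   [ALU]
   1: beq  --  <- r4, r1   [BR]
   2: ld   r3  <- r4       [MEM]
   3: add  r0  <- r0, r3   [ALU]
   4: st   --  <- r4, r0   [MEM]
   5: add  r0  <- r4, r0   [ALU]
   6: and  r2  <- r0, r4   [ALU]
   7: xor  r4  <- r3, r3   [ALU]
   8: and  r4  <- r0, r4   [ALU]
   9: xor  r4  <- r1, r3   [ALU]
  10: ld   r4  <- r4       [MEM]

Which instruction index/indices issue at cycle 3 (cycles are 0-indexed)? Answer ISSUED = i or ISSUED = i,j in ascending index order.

0. add @i0  | RAW r1
1. beq @i1  | no-port BR/MEM
2. ld @i2  | RAW r3
3. add @i3  | RAW r0
4. st+add @i4+i5  | pair
5. and+xor @i6+i7  | pair
6. and @i8  | WAW r4
7. xor @i9  | RAW+WAW r4
8. ld @i10  | tail

ISSUED = 3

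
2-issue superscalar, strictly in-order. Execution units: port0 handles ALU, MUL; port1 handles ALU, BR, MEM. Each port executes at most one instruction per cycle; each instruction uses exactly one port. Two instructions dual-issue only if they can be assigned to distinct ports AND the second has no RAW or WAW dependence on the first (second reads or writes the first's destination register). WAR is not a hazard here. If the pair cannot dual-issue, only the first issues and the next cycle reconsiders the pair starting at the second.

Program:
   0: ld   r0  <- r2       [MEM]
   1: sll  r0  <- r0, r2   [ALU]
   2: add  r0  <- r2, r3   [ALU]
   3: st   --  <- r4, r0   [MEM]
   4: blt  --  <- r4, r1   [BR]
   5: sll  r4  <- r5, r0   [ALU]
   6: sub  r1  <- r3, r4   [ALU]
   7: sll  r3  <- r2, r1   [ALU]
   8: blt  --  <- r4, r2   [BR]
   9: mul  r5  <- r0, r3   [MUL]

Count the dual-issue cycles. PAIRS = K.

PAIRS = 2

t=0 i0:ld.MEM ; RAW+WAW r0
t=1 i1:sll.ALU ; WAW r0
t=2 i2:add.ALU ; RAW r0
t=3 i3:st.MEM ; no-port MEM/BR
t=4 i4&i5:blt.BR/sll.ALU ; 2-wide
t=5 i6:sub.ALU ; RAW r1
t=6 i7&i8:sll.ALU/blt.BR ; 2-wide
t=7 i9:mul.MUL ; tail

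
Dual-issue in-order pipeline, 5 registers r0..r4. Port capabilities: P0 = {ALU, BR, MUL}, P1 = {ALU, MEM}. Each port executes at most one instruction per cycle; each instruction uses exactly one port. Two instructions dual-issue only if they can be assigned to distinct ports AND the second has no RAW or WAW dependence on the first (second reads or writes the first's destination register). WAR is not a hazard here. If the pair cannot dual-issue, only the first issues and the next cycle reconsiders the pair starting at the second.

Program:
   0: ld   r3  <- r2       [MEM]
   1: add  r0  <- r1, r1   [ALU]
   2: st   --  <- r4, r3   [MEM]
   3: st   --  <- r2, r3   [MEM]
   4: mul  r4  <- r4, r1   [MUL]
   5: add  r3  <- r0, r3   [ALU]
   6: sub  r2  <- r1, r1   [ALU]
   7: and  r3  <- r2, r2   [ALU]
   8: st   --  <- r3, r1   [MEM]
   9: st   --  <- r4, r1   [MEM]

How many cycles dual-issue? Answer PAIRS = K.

PAIRS = 3

#0 head=0: ld.MEM;add.ALU i0/i1 pair
#1 head=2: st.MEM i2 no-port MEM/MEM
#2 head=3: st.MEM;mul.MUL i3/i4 pair
#3 head=5: add.ALU;sub.ALU i5/i6 pair
#4 head=7: and.ALU i7 RAW r3
#5 head=8: st.MEM i8 no-port MEM/MEM
#6 head=9: st.MEM i9 tail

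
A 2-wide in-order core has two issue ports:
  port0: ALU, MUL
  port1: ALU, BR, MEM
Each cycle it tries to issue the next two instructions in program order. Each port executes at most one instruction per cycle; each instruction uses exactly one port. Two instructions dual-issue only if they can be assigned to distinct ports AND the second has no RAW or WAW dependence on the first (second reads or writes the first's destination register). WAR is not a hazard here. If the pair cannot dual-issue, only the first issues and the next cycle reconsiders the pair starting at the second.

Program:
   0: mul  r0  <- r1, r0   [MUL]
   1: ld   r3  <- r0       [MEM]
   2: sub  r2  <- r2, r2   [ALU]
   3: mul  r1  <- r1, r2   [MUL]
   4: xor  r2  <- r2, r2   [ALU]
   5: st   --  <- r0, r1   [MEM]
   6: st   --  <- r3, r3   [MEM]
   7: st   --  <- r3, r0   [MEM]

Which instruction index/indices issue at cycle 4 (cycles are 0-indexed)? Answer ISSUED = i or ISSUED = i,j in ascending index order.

t=0 i0:mul.MUL ; RAW r0
t=1 i1+i2:ld.MEM/sub.ALU ; pair
t=2 i3+i4:mul.MUL/xor.ALU ; pair
t=3 i5:st.MEM ; no-port MEM/MEM
t=4 i6:st.MEM ; no-port MEM/MEM
t=5 i7:st.MEM ; tail

ISSUED = 6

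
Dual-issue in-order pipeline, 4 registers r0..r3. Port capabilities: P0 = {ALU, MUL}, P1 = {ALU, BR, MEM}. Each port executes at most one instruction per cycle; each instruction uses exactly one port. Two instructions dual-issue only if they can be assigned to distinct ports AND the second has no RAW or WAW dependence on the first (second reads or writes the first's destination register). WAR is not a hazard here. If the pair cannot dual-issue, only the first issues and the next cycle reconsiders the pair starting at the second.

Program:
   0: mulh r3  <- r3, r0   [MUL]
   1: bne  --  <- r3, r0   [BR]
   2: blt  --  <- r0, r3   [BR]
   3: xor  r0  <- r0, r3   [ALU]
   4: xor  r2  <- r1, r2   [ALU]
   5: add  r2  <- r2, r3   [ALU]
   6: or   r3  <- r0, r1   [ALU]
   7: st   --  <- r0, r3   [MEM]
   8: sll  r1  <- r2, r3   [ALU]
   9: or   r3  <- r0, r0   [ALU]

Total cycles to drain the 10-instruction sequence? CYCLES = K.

0. mulh.MUL @i0  | RAW r3
1. bne.BR @i1  | no-port BR/BR
2. blt.BR xor.ALU @i2/i3  | dual
3. xor.ALU @i4  | RAW+WAW r2
4. add.ALU or.ALU @i5/i6  | dual
5. st.MEM sll.ALU @i7/i8  | dual
6. or.ALU @i9  | tail

CYCLES = 7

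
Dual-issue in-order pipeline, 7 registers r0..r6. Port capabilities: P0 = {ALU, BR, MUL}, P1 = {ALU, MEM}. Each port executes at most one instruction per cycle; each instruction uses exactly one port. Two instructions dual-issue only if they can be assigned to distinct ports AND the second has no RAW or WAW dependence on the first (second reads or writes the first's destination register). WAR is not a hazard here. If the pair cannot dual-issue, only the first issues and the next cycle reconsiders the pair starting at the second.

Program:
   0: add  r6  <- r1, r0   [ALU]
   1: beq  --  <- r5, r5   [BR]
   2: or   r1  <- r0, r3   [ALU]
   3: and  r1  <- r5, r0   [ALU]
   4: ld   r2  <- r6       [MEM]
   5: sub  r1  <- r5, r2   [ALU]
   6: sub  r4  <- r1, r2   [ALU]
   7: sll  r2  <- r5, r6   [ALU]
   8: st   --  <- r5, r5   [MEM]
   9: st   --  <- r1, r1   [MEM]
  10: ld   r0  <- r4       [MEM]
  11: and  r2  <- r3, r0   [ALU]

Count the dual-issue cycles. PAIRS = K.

[0] i0&i1  add beq  -- 2-wide
[1] i2  or  -- WAW r1
[2] i3&i4  and ld  -- 2-wide
[3] i5  sub  -- RAW r1
[4] i6&i7  sub sll  -- 2-wide
[5] i8  st  -- no-port MEM/MEM
[6] i9  st  -- no-port MEM/MEM
[7] i10  ld  -- RAW r0
[8] i11  and  -- tail

PAIRS = 3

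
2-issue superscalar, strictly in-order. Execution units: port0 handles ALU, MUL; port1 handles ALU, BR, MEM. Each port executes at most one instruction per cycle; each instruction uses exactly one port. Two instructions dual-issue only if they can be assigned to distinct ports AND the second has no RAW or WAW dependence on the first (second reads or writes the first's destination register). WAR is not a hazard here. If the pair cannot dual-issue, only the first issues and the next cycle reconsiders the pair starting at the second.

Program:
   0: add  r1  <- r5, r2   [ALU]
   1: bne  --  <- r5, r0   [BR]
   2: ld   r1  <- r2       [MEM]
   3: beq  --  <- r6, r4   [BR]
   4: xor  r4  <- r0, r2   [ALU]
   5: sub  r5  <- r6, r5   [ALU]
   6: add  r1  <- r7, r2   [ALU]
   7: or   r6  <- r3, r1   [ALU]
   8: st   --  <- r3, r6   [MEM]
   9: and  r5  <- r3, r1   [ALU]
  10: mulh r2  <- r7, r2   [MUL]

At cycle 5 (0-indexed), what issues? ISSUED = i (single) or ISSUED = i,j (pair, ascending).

ISSUED = 8,9

  cy0 -> i0&i1 (add bne) 2-wide
  cy1 -> i2 (ld) no-port MEM/BR
  cy2 -> i3&i4 (beq xor) 2-wide
  cy3 -> i5&i6 (sub add) 2-wide
  cy4 -> i7 (or) RAW r6
  cy5 -> i8&i9 (st and) 2-wide
  cy6 -> i10 (mulh) tail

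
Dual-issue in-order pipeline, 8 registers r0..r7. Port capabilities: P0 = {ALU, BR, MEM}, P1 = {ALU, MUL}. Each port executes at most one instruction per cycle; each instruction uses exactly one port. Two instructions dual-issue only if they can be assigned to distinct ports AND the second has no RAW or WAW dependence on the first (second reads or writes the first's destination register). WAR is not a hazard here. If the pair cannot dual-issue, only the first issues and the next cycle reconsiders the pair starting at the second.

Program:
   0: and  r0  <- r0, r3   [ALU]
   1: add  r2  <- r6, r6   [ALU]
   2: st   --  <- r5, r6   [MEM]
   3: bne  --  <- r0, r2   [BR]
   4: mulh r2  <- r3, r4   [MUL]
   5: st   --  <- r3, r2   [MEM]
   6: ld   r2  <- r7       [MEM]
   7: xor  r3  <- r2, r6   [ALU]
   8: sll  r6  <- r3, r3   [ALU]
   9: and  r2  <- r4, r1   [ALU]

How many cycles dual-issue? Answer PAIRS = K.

PAIRS = 3

[0] i0,i1  and.ALU;add.ALU  -- dual
[1] i2  st.MEM  -- no-port MEM/BR
[2] i3,i4  bne.BR;mulh.MUL  -- dual
[3] i5  st.MEM  -- no-port MEM/MEM
[4] i6  ld.MEM  -- RAW r2
[5] i7  xor.ALU  -- RAW r3
[6] i8,i9  sll.ALU;and.ALU  -- dual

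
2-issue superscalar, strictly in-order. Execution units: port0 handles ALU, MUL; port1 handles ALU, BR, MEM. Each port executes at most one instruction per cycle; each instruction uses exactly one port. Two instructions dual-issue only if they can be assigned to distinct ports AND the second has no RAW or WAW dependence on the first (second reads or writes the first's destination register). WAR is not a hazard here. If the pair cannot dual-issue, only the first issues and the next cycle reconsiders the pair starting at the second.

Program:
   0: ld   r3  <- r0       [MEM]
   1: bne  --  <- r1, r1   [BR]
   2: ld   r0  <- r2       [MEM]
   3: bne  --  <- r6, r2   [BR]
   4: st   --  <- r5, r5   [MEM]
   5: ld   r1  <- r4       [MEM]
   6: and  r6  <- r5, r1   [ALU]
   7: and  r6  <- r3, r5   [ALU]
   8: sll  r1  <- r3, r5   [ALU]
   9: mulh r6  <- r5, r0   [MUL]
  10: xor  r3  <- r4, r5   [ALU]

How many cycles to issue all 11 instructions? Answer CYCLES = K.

CYCLES = 9

c0: i0 ld  no-port MEM/BR
c1: i1 bne  no-port BR/MEM
c2: i2 ld  no-port MEM/BR
c3: i3 bne  no-port BR/MEM
c4: i4 st  no-port MEM/MEM
c5: i5 ld  RAW r1
c6: i6 and  WAW r6
c7: i7&i8 and sll  pair
c8: i9&i10 mulh xor  pair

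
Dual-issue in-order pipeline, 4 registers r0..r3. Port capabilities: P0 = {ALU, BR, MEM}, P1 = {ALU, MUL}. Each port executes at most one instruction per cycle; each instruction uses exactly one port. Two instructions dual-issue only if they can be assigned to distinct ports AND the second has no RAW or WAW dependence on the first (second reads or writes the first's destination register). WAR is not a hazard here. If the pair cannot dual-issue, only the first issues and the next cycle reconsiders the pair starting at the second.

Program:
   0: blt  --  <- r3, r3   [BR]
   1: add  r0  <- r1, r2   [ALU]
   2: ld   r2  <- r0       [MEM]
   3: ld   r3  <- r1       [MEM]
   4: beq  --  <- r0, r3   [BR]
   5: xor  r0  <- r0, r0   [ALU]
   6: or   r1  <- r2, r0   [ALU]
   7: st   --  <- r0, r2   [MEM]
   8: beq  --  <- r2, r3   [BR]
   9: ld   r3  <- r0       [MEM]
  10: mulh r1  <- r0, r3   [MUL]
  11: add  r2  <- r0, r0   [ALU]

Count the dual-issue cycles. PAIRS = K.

PAIRS = 4

  cy0 -> i0&i1 (blt add) dual
  cy1 -> i2 (ld) no-port MEM/MEM
  cy2 -> i3 (ld) no-port MEM/BR
  cy3 -> i4&i5 (beq xor) dual
  cy4 -> i6&i7 (or st) dual
  cy5 -> i8 (beq) no-port BR/MEM
  cy6 -> i9 (ld) RAW r3
  cy7 -> i10&i11 (mulh add) dual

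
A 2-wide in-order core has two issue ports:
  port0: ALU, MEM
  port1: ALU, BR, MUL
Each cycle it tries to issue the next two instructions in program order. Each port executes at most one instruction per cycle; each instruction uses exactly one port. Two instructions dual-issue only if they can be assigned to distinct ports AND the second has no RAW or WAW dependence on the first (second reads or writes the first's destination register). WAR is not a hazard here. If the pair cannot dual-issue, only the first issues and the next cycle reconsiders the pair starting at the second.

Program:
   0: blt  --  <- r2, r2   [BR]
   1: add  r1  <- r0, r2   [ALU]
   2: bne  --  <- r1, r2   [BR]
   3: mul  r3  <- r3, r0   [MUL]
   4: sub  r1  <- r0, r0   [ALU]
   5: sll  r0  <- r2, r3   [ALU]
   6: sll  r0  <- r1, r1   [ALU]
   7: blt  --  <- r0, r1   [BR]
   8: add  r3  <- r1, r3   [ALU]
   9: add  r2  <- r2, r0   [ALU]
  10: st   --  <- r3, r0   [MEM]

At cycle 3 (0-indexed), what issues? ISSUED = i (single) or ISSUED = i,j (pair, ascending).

t=0 i0/i1:blt add ; dual
t=1 i2:bne ; no-port BR/MUL
t=2 i3/i4:mul sub ; dual
t=3 i5:sll ; WAW r0
t=4 i6:sll ; RAW r0
t=5 i7/i8:blt add ; dual
t=6 i9/i10:add st ; dual

ISSUED = 5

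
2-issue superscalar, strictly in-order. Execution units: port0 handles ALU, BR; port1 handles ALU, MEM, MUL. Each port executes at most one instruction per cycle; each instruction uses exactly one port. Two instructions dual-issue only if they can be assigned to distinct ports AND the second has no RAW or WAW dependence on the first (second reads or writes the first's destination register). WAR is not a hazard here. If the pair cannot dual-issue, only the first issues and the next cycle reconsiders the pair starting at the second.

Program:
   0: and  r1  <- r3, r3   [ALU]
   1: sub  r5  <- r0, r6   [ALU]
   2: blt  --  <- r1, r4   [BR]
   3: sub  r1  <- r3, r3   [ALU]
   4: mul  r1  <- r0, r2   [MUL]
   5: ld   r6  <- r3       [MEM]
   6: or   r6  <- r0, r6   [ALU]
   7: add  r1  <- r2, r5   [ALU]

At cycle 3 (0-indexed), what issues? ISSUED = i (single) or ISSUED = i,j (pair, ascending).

ISSUED = 5

#0 head=0: and.ALU+sub.ALU i0&i1 pair
#1 head=2: blt.BR+sub.ALU i2&i3 pair
#2 head=4: mul.MUL i4 no-port MUL/MEM
#3 head=5: ld.MEM i5 RAW+WAW r6
#4 head=6: or.ALU+add.ALU i6&i7 pair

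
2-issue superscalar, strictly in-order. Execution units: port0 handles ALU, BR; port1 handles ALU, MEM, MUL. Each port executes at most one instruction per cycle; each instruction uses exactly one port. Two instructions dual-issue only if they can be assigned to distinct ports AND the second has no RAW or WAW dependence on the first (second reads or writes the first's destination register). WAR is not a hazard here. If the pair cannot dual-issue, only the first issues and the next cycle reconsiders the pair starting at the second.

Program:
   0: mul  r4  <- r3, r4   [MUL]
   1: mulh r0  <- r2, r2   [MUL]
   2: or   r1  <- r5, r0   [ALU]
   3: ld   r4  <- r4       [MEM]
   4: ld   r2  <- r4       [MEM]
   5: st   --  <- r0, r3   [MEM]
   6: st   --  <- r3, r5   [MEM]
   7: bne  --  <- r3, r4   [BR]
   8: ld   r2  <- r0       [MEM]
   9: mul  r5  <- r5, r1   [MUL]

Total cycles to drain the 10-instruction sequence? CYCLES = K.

CYCLES = 8

#0 head=0: mul i0 no-port MUL/MUL
#1 head=1: mulh i1 RAW r0
#2 head=2: or/ld i2+i3 pair
#3 head=4: ld i4 no-port MEM/MEM
#4 head=5: st i5 no-port MEM/MEM
#5 head=6: st/bne i6+i7 pair
#6 head=8: ld i8 no-port MEM/MUL
#7 head=9: mul i9 tail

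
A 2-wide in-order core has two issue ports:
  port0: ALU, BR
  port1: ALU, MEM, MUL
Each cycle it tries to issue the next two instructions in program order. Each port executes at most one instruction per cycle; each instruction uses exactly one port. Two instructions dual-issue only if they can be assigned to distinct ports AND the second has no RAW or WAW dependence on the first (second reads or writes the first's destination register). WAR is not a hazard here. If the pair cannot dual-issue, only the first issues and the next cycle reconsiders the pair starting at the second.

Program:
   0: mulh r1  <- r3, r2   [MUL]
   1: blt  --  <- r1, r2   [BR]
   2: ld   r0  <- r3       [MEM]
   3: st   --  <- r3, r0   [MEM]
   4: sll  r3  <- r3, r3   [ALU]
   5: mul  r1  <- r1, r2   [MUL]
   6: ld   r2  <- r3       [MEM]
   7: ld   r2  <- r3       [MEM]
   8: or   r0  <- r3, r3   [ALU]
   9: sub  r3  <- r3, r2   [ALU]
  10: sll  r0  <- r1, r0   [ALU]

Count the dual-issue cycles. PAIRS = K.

PAIRS = 4

c0: i0 mulh  RAW r1
c1: i1+i2 blt+ld  2-wide
c2: i3+i4 st+sll  2-wide
c3: i5 mul  no-port MUL/MEM
c4: i6 ld  no-port MEM/MEM
c5: i7+i8 ld+or  2-wide
c6: i9+i10 sub+sll  2-wide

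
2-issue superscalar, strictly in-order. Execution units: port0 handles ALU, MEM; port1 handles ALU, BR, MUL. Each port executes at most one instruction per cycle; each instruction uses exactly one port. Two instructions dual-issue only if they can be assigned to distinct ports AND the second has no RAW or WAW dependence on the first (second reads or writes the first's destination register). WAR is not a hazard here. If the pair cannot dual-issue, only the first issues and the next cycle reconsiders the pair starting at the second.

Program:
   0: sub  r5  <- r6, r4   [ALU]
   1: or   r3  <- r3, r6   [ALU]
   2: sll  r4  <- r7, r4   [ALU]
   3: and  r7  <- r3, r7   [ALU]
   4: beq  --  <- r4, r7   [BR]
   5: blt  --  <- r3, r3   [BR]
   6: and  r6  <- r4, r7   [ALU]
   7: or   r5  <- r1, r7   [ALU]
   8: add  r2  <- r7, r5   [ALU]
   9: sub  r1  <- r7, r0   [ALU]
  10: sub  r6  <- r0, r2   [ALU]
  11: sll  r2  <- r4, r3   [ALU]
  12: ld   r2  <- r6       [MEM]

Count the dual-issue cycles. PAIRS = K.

PAIRS = 5

c0: i0+i1 sub.ALU or.ALU  pair
c1: i2+i3 sll.ALU and.ALU  pair
c2: i4 beq.BR  no-port BR/BR
c3: i5+i6 blt.BR and.ALU  pair
c4: i7 or.ALU  RAW r5
c5: i8+i9 add.ALU sub.ALU  pair
c6: i10+i11 sub.ALU sll.ALU  pair
c7: i12 ld.MEM  tail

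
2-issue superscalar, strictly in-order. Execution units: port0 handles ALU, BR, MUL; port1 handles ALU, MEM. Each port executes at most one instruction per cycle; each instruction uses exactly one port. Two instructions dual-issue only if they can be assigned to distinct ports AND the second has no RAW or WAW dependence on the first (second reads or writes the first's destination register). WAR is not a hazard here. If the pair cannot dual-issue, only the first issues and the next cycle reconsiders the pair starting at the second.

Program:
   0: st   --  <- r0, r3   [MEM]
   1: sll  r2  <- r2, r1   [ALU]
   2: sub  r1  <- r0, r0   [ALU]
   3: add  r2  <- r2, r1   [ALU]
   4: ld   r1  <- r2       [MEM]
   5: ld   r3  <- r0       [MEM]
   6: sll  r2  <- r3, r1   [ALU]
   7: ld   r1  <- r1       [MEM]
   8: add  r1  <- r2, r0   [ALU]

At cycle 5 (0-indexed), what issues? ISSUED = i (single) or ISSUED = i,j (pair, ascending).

t=0 i0+i1:st;sll ; pair
t=1 i2:sub ; RAW r1
t=2 i3:add ; RAW r2
t=3 i4:ld ; no-port MEM/MEM
t=4 i5:ld ; RAW r3
t=5 i6+i7:sll;ld ; pair
t=6 i8:add ; tail

ISSUED = 6,7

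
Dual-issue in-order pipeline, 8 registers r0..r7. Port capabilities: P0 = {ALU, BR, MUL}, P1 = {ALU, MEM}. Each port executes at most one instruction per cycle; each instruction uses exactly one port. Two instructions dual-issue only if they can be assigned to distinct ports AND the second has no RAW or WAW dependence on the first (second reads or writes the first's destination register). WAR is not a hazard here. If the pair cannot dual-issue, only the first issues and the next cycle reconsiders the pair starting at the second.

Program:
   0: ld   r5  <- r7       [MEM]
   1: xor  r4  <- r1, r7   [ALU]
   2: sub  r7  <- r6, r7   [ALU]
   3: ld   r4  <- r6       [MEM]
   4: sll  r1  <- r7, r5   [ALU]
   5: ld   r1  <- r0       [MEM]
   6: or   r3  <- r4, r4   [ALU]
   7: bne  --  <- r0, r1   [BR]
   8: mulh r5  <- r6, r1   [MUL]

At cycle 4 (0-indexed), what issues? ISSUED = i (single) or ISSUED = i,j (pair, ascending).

[0] i0+i1  ld.MEM xor.ALU  -- pair
[1] i2+i3  sub.ALU ld.MEM  -- pair
[2] i4  sll.ALU  -- WAW r1
[3] i5+i6  ld.MEM or.ALU  -- pair
[4] i7  bne.BR  -- no-port BR/MUL
[5] i8  mulh.MUL  -- tail

ISSUED = 7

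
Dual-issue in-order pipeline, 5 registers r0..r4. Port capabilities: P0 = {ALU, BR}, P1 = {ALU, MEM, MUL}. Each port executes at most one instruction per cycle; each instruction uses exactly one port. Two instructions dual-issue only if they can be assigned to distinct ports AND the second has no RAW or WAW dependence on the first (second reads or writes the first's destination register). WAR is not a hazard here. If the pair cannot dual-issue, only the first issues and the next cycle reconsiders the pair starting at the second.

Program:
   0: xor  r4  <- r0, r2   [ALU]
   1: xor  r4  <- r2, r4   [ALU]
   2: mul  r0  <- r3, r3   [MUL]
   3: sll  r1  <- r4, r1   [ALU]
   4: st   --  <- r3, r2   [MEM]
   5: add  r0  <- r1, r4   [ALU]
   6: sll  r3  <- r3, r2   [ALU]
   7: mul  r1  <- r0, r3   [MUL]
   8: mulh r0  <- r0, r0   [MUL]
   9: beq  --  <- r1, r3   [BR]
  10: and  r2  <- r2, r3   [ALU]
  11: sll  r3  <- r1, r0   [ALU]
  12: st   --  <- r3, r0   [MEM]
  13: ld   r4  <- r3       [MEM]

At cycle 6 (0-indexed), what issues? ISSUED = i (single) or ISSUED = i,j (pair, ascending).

[0] i0  xor  -- RAW+WAW r4
[1] i1+i2  xor+mul  -- 2-wide
[2] i3+i4  sll+st  -- 2-wide
[3] i5+i6  add+sll  -- 2-wide
[4] i7  mul  -- no-port MUL/MUL
[5] i8+i9  mulh+beq  -- 2-wide
[6] i10+i11  and+sll  -- 2-wide
[7] i12  st  -- no-port MEM/MEM
[8] i13  ld  -- tail

ISSUED = 10,11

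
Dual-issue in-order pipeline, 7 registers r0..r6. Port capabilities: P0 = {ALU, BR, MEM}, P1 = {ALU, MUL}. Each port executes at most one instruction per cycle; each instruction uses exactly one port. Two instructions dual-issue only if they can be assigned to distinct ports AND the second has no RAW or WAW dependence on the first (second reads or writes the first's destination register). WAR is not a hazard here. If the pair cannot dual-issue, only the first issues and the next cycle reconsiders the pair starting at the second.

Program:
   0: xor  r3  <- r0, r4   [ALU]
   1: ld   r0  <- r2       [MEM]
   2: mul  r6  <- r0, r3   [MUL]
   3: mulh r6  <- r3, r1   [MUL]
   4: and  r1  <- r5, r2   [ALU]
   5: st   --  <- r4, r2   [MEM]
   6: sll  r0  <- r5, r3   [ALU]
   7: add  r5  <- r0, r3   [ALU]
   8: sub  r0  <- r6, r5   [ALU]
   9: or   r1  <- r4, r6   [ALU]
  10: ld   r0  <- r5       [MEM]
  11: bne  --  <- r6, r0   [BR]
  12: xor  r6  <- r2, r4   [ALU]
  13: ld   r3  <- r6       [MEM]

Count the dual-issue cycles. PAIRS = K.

t=0 i0+i1:xor.ALU/ld.MEM ; 2-wide
t=1 i2:mul.MUL ; no-port MUL/MUL
t=2 i3+i4:mulh.MUL/and.ALU ; 2-wide
t=3 i5+i6:st.MEM/sll.ALU ; 2-wide
t=4 i7:add.ALU ; RAW r5
t=5 i8+i9:sub.ALU/or.ALU ; 2-wide
t=6 i10:ld.MEM ; no-port MEM/BR
t=7 i11+i12:bne.BR/xor.ALU ; 2-wide
t=8 i13:ld.MEM ; tail

PAIRS = 5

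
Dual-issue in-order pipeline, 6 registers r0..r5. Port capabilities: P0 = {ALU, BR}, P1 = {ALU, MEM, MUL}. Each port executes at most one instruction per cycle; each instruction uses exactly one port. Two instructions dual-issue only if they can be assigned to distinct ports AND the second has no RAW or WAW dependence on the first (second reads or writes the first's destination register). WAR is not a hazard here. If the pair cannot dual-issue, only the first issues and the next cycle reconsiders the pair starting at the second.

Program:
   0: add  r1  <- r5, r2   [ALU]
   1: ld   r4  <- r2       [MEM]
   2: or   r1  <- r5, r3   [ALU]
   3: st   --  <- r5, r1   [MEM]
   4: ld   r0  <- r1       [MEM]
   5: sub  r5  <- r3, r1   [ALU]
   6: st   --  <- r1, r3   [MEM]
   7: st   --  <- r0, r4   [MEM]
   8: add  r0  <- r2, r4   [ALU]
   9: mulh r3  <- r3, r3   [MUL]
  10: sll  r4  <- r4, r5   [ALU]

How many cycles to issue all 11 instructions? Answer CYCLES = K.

#0 head=0: add+ld i0+i1 dual
#1 head=2: or i2 RAW r1
#2 head=3: st i3 no-port MEM/MEM
#3 head=4: ld+sub i4+i5 dual
#4 head=6: st i6 no-port MEM/MEM
#5 head=7: st+add i7+i8 dual
#6 head=9: mulh+sll i9+i10 dual

CYCLES = 7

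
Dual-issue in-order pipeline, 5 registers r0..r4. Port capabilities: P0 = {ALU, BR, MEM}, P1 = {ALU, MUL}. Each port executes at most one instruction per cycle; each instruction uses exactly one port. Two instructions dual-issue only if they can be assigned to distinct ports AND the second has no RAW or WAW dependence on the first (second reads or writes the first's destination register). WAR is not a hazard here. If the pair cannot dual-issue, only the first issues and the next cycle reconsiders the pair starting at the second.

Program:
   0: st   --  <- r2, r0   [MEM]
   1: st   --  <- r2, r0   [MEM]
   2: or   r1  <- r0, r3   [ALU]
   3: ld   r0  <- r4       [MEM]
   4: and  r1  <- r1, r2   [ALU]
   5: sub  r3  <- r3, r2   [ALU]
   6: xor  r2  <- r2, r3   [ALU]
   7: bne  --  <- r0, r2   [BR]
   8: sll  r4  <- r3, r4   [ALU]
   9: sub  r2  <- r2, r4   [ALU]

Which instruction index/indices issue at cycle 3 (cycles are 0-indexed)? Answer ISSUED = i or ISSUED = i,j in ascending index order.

0. st.MEM @i0  | no-port MEM/MEM
1. st.MEM/or.ALU @i1+i2  | dual
2. ld.MEM/and.ALU @i3+i4  | dual
3. sub.ALU @i5  | RAW r3
4. xor.ALU @i6  | RAW r2
5. bne.BR/sll.ALU @i7+i8  | dual
6. sub.ALU @i9  | tail

ISSUED = 5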